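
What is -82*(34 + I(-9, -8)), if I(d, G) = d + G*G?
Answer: -7298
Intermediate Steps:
I(d, G) = d + G**2
-82*(34 + I(-9, -8)) = -82*(34 + (-9 + (-8)**2)) = -82*(34 + (-9 + 64)) = -82*(34 + 55) = -82*89 = -7298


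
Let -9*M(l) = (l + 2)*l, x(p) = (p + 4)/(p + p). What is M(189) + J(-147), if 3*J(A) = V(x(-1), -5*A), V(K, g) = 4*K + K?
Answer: -8027/2 ≈ -4013.5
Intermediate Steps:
x(p) = (4 + p)/(2*p) (x(p) = (4 + p)/((2*p)) = (4 + p)*(1/(2*p)) = (4 + p)/(2*p))
M(l) = -l*(2 + l)/9 (M(l) = -(l + 2)*l/9 = -(2 + l)*l/9 = -l*(2 + l)/9)
V(K, g) = 5*K
J(A) = -5/2 (J(A) = (5*((½)*(4 - 1)/(-1)))/3 = (5*((½)*(-1)*3))/3 = (5*(-3/2))/3 = (⅓)*(-15/2) = -5/2)
M(189) + J(-147) = -⅑*189*(2 + 189) - 5/2 = -⅑*189*191 - 5/2 = -4011 - 5/2 = -8027/2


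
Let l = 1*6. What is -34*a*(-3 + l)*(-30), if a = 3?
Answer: 9180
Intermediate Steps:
l = 6
-34*a*(-3 + l)*(-30) = -102*(-3 + 6)*(-30) = -102*3*(-30) = -34*9*(-30) = -306*(-30) = 9180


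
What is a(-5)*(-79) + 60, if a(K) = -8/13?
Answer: 1412/13 ≈ 108.62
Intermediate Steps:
a(K) = -8/13 (a(K) = -8*1/13 = -8/13)
a(-5)*(-79) + 60 = -8/13*(-79) + 60 = 632/13 + 60 = 1412/13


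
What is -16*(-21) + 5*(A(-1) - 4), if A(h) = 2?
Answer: 326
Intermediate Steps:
-16*(-21) + 5*(A(-1) - 4) = -16*(-21) + 5*(2 - 4) = 336 + 5*(-2) = 336 - 10 = 326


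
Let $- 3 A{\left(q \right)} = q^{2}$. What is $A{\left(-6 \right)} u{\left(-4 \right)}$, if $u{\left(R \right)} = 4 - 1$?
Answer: $-36$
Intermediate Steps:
$u{\left(R \right)} = 3$
$A{\left(q \right)} = - \frac{q^{2}}{3}$
$A{\left(-6 \right)} u{\left(-4 \right)} = - \frac{\left(-6\right)^{2}}{3} \cdot 3 = \left(- \frac{1}{3}\right) 36 \cdot 3 = \left(-12\right) 3 = -36$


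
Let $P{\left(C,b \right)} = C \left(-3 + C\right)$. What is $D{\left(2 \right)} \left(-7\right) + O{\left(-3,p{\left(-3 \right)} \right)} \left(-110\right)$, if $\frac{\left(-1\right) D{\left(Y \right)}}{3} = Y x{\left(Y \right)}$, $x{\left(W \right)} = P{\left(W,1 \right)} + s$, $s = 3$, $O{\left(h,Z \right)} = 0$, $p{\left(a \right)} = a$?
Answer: $42$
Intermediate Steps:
$x{\left(W \right)} = 3 + W \left(-3 + W\right)$ ($x{\left(W \right)} = W \left(-3 + W\right) + 3 = 3 + W \left(-3 + W\right)$)
$D{\left(Y \right)} = - 3 Y \left(3 + Y \left(-3 + Y\right)\right)$
$D{\left(2 \right)} \left(-7\right) + O{\left(-3,p{\left(-3 \right)} \right)} \left(-110\right) = \left(-3\right) 2 \left(3 + 2 \left(-3 + 2\right)\right) \left(-7\right) + 0 \left(-110\right) = \left(-3\right) 2 \left(3 + 2 \left(-1\right)\right) \left(-7\right) + 0 = \left(-3\right) 2 \left(3 - 2\right) \left(-7\right) + 0 = \left(-3\right) 2 \cdot 1 \left(-7\right) + 0 = \left(-6\right) \left(-7\right) + 0 = 42 + 0 = 42$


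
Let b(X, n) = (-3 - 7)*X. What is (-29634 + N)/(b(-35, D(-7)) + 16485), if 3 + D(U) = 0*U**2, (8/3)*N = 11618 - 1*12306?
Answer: -29892/16835 ≈ -1.7756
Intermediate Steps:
N = -258 (N = 3*(11618 - 1*12306)/8 = 3*(11618 - 12306)/8 = (3/8)*(-688) = -258)
D(U) = -3 (D(U) = -3 + 0*U**2 = -3 + 0 = -3)
b(X, n) = -10*X
(-29634 + N)/(b(-35, D(-7)) + 16485) = (-29634 - 258)/(-10*(-35) + 16485) = -29892/(350 + 16485) = -29892/16835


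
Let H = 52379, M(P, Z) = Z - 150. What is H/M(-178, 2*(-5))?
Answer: -52379/160 ≈ -327.37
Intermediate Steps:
M(P, Z) = -150 + Z
H/M(-178, 2*(-5)) = 52379/(-150 + 2*(-5)) = 52379/(-150 - 10) = 52379/(-160) = 52379*(-1/160) = -52379/160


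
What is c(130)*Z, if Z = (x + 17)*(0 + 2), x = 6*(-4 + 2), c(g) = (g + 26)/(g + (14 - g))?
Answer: 780/7 ≈ 111.43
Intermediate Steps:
c(g) = 13/7 + g/14 (c(g) = (26 + g)/14 = (26 + g)*(1/14) = 13/7 + g/14)
x = -12 (x = 6*(-2) = -12)
Z = 10 (Z = (-12 + 17)*(0 + 2) = 5*2 = 10)
c(130)*Z = (13/7 + (1/14)*130)*10 = (13/7 + 65/7)*10 = (78/7)*10 = 780/7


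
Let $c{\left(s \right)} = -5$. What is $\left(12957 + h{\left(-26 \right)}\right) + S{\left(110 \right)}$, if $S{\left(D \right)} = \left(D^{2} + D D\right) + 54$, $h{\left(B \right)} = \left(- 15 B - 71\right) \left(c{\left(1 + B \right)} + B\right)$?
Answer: $27322$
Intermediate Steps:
$h{\left(B \right)} = \left(-71 - 15 B\right) \left(-5 + B\right)$ ($h{\left(B \right)} = \left(- 15 B - 71\right) \left(-5 + B\right) = \left(-71 - 15 B\right) \left(-5 + B\right)$)
$S{\left(D \right)} = 54 + 2 D^{2}$ ($S{\left(D \right)} = \left(D^{2} + D^{2}\right) + 54 = 2 D^{2} + 54 = 54 + 2 D^{2}$)
$\left(12957 + h{\left(-26 \right)}\right) + S{\left(110 \right)} = \left(12957 + \left(355 - 15 \left(-26\right)^{2} + 4 \left(-26\right)\right)\right) + \left(54 + 2 \cdot 110^{2}\right) = \left(12957 - 9889\right) + \left(54 + 2 \cdot 12100\right) = \left(12957 - 9889\right) + \left(54 + 24200\right) = \left(12957 - 9889\right) + 24254 = 3068 + 24254 = 27322$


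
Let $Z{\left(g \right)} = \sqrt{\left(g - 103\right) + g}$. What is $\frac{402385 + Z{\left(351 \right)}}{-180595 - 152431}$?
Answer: $- \frac{402385}{333026} - \frac{\sqrt{599}}{333026} \approx -1.2083$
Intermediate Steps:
$Z{\left(g \right)} = \sqrt{-103 + 2 g}$ ($Z{\left(g \right)} = \sqrt{\left(g - 103\right) + g} = \sqrt{\left(-103 + g\right) + g} = \sqrt{-103 + 2 g}$)
$\frac{402385 + Z{\left(351 \right)}}{-180595 - 152431} = \frac{402385 + \sqrt{-103 + 2 \cdot 351}}{-180595 - 152431} = \frac{402385 + \sqrt{-103 + 702}}{-333026} = \left(402385 + \sqrt{599}\right) \left(- \frac{1}{333026}\right) = - \frac{402385}{333026} - \frac{\sqrt{599}}{333026}$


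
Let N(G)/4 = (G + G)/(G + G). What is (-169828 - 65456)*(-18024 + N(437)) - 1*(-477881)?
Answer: 4240295561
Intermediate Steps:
N(G) = 4 (N(G) = 4*((G + G)/(G + G)) = 4*((2*G)/((2*G))) = 4*((2*G)*(1/(2*G))) = 4*1 = 4)
(-169828 - 65456)*(-18024 + N(437)) - 1*(-477881) = (-169828 - 65456)*(-18024 + 4) - 1*(-477881) = -235284*(-18020) + 477881 = 4239817680 + 477881 = 4240295561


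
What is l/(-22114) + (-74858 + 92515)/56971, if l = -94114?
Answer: 2876117796/629928347 ≈ 4.5658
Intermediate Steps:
l/(-22114) + (-74858 + 92515)/56971 = -94114/(-22114) + (-74858 + 92515)/56971 = -94114*(-1/22114) + 17657*(1/56971) = 47057/11057 + 17657/56971 = 2876117796/629928347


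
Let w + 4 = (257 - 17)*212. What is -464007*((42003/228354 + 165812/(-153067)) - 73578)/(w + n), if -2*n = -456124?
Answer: 397783494204603464919/3249949568231828 ≈ 1.2240e+5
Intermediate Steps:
n = 228062 (n = -½*(-456124) = 228062)
w = 50876 (w = -4 + (257 - 17)*212 = -4 + 240*212 = -4 + 50880 = 50876)
-464007*((42003/228354 + 165812/(-153067)) - 73578)/(w + n) = -464007*((42003/228354 + 165812/(-153067)) - 73578)/(50876 + 228062) = -464007/(278938/((42003*(1/228354) + 165812*(-1/153067)) - 73578)) = -464007/(278938/((14001/76118 - 165812/153067) - 73578)) = -464007/(278938/(-10478186749/11651153906 - 73578)) = -464007/(278938/(-857279080282417/11651153906)) = -464007/(278938*(-11651153906/857279080282417)) = -464007/(-3249949568231828/857279080282417) = -464007*(-857279080282417/3249949568231828) = 397783494204603464919/3249949568231828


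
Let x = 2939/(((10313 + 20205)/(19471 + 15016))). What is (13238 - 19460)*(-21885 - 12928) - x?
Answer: 6610295382455/30518 ≈ 2.1660e+8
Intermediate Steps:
x = 101357293/30518 (x = 2939/((30518/34487)) = 2939/((30518*(1/34487))) = 2939/(30518/34487) = 2939*(34487/30518) = 101357293/30518 ≈ 3321.2)
(13238 - 19460)*(-21885 - 12928) - x = (13238 - 19460)*(-21885 - 12928) - 1*101357293/30518 = -6222*(-34813) - 101357293/30518 = 216606486 - 101357293/30518 = 6610295382455/30518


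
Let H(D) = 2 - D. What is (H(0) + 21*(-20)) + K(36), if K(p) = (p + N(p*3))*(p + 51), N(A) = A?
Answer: 12110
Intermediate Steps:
K(p) = 4*p*(51 + p) (K(p) = (p + p*3)*(p + 51) = (p + 3*p)*(51 + p) = (4*p)*(51 + p) = 4*p*(51 + p))
(H(0) + 21*(-20)) + K(36) = ((2 - 1*0) + 21*(-20)) + 4*36*(51 + 36) = ((2 + 0) - 420) + 4*36*87 = (2 - 420) + 12528 = -418 + 12528 = 12110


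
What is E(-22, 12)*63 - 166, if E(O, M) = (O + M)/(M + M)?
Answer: -769/4 ≈ -192.25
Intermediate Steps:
E(O, M) = (M + O)/(2*M) (E(O, M) = (M + O)/((2*M)) = (M + O)*(1/(2*M)) = (M + O)/(2*M))
E(-22, 12)*63 - 166 = ((1/2)*(12 - 22)/12)*63 - 166 = ((1/2)*(1/12)*(-10))*63 - 166 = -5/12*63 - 166 = -105/4 - 166 = -769/4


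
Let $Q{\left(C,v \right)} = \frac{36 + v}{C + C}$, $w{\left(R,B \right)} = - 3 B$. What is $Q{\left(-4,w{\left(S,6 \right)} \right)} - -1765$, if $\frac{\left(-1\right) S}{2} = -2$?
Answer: $\frac{7051}{4} \approx 1762.8$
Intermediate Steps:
$S = 4$ ($S = \left(-2\right) \left(-2\right) = 4$)
$Q{\left(C,v \right)} = \frac{36 + v}{2 C}$
$Q{\left(-4,w{\left(S,6 \right)} \right)} - -1765 = \frac{36 - 18}{2 \left(-4\right)} - -1765 = \frac{1}{2} \left(- \frac{1}{4}\right) \left(36 - 18\right) + 1765 = \frac{1}{2} \left(- \frac{1}{4}\right) 18 + 1765 = - \frac{9}{4} + 1765 = \frac{7051}{4}$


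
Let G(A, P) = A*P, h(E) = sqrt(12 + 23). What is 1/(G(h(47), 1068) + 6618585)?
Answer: 441239/2920375165359 - 356*sqrt(35)/14601875826795 ≈ 1.5095e-7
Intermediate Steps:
h(E) = sqrt(35)
1/(G(h(47), 1068) + 6618585) = 1/(sqrt(35)*1068 + 6618585) = 1/(1068*sqrt(35) + 6618585) = 1/(6618585 + 1068*sqrt(35))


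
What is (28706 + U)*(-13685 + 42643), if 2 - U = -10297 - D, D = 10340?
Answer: 1428932510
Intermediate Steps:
U = 20639 (U = 2 - (-10297 - 1*10340) = 2 - (-10297 - 10340) = 2 - 1*(-20637) = 2 + 20637 = 20639)
(28706 + U)*(-13685 + 42643) = (28706 + 20639)*(-13685 + 42643) = 49345*28958 = 1428932510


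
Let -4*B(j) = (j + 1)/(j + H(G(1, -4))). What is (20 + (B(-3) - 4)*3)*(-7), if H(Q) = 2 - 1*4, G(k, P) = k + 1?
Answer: -539/10 ≈ -53.900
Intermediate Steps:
G(k, P) = 1 + k
H(Q) = -2 (H(Q) = 2 - 4 = -2)
B(j) = -(1 + j)/(4*(-2 + j)) (B(j) = -(j + 1)/(4*(j - 2)) = -(1 + j)/(4*(-2 + j)))
(20 + (B(-3) - 4)*3)*(-7) = (20 + ((-1 - 1*(-3))/(4*(-2 - 3)) - 4)*3)*(-7) = (20 + ((1/4)*(-1 + 3)/(-5) - 4)*3)*(-7) = (20 + ((1/4)*(-1/5)*2 - 4)*3)*(-7) = (20 + (-1/10 - 4)*3)*(-7) = (20 - 41/10*3)*(-7) = (20 - 123/10)*(-7) = (77/10)*(-7) = -539/10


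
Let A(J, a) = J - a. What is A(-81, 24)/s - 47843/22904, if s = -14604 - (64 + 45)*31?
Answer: -17509301/8405768 ≈ -2.0830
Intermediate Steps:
s = -17983 (s = -14604 - 109*31 = -14604 - 1*3379 = -14604 - 3379 = -17983)
A(-81, 24)/s - 47843/22904 = (-81 - 1*24)/(-17983) - 47843/22904 = (-81 - 24)*(-1/17983) - 47843*1/22904 = -105*(-1/17983) - 47843/22904 = 15/2569 - 47843/22904 = -17509301/8405768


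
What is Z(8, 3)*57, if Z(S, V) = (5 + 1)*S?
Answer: 2736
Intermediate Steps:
Z(S, V) = 6*S
Z(8, 3)*57 = (6*8)*57 = 48*57 = 2736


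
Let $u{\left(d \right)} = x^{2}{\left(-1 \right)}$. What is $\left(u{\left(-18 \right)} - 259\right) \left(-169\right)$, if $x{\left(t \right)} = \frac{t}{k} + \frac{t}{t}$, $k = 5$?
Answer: $\frac{1091571}{25} \approx 43663.0$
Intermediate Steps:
$x{\left(t \right)} = 1 + \frac{t}{5}$ ($x{\left(t \right)} = \frac{t}{5} + \frac{t}{t} = t \frac{1}{5} + 1 = \frac{t}{5} + 1 = 1 + \frac{t}{5}$)
$u{\left(d \right)} = \frac{16}{25}$ ($u{\left(d \right)} = \left(1 + \frac{1}{5} \left(-1\right)\right)^{2} = \left(1 - \frac{1}{5}\right)^{2} = \left(\frac{4}{5}\right)^{2} = \frac{16}{25}$)
$\left(u{\left(-18 \right)} - 259\right) \left(-169\right) = \left(\frac{16}{25} - 259\right) \left(-169\right) = \left(- \frac{6459}{25}\right) \left(-169\right) = \frac{1091571}{25}$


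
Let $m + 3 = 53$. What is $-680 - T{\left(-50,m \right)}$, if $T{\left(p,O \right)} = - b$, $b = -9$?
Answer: $-689$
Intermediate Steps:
$m = 50$ ($m = -3 + 53 = 50$)
$T{\left(p,O \right)} = 9$ ($T{\left(p,O \right)} = \left(-1\right) \left(-9\right) = 9$)
$-680 - T{\left(-50,m \right)} = -680 - 9 = -689$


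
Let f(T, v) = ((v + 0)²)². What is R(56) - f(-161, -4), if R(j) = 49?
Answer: -207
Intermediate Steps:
f(T, v) = v⁴ (f(T, v) = (v²)² = v⁴)
R(56) - f(-161, -4) = 49 - 1*(-4)⁴ = 49 - 1*256 = 49 - 256 = -207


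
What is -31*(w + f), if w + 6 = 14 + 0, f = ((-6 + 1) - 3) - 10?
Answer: 310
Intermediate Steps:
f = -18 (f = (-5 - 3) - 10 = -8 - 10 = -18)
w = 8 (w = -6 + (14 + 0) = -6 + 14 = 8)
-31*(w + f) = -31*(8 - 18) = -31*(-10) = 310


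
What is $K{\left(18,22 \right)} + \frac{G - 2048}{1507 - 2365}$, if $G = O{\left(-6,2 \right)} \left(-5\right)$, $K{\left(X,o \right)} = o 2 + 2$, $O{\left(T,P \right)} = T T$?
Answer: $\frac{20848}{429} \approx 48.597$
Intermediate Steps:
$O{\left(T,P \right)} = T^{2}$
$K{\left(X,o \right)} = 2 + 2 o$ ($K{\left(X,o \right)} = 2 o + 2 = 2 + 2 o$)
$G = -180$ ($G = \left(-6\right)^{2} \left(-5\right) = 36 \left(-5\right) = -180$)
$K{\left(18,22 \right)} + \frac{G - 2048}{1507 - 2365} = \left(2 + 2 \cdot 22\right) + \frac{-180 - 2048}{1507 - 2365} = \left(2 + 44\right) - \frac{2228}{-858} = 46 - - \frac{1114}{429} = 46 + \frac{1114}{429} = \frac{20848}{429}$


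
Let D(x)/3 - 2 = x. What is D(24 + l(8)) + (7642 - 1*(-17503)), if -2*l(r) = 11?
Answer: 50413/2 ≈ 25207.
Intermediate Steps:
l(r) = -11/2 (l(r) = -1/2*11 = -11/2)
D(x) = 6 + 3*x
D(24 + l(8)) + (7642 - 1*(-17503)) = (6 + 3*(24 - 11/2)) + (7642 - 1*(-17503)) = (6 + 3*(37/2)) + (7642 + 17503) = (6 + 111/2) + 25145 = 123/2 + 25145 = 50413/2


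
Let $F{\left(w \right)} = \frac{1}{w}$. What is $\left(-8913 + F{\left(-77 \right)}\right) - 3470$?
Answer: $- \frac{953492}{77} \approx -12383.0$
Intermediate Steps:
$\left(-8913 + F{\left(-77 \right)}\right) - 3470 = \left(-8913 + \frac{1}{-77}\right) - 3470 = \left(-8913 - \frac{1}{77}\right) - 3470 = - \frac{686302}{77} - 3470 = - \frac{953492}{77}$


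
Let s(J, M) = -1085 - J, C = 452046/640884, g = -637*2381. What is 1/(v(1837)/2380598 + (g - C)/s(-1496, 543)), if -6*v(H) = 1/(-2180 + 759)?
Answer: -148508100463885932/548033808270330068083 ≈ -0.00027098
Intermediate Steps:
g = -1516697
C = 75341/106814 (C = 452046*(1/640884) = 75341/106814 ≈ 0.70535)
v(H) = 1/8526 (v(H) = -1/(6*(-2180 + 759)) = -⅙/(-1421) = -⅙*(-1/1421) = 1/8526)
1/(v(1837)/2380598 + (g - C)/s(-1496, 543)) = 1/((1/8526)/2380598 + (-1516697 - 1*75341/106814)/(-1085 - 1*(-1496))) = 1/((1/8526)*(1/2380598) + (-1516697 - 75341/106814)/(-1085 + 1496)) = 1/(1/20296978548 - 162004548699/106814/411) = 1/(1/20296978548 - 162004548699/106814*1/411) = 1/(1/20296978548 - 54001516233/14633518) = 1/(-548033808270330068083/148508100463885932) = -148508100463885932/548033808270330068083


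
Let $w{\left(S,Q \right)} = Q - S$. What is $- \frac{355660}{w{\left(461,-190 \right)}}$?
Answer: $\frac{355660}{651} \approx 546.33$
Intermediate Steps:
$- \frac{355660}{w{\left(461,-190 \right)}} = - \frac{355660}{-190 - 461} = - \frac{355660}{-651} = \left(-355660\right) \left(- \frac{1}{651}\right) = \frac{355660}{651}$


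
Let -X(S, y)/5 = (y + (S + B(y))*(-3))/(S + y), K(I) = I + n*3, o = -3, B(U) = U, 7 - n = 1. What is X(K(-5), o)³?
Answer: 35937/8 ≈ 4492.1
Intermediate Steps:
n = 6 (n = 7 - 1*1 = 7 - 1 = 6)
K(I) = 18 + I (K(I) = I + 6*3 = I + 18 = 18 + I)
X(S, y) = -5*(-3*S - 2*y)/(S + y) (X(S, y) = -5*(y + (S + y)*(-3))/(S + y) = -5*(y + (-3*S - 3*y))/(S + y) = -5*(-3*S - 2*y)/(S + y))
X(K(-5), o)³ = (5*(2*(-3) + 3*(18 - 5))/((18 - 5) - 3))³ = (5*(-6 + 3*13)/(13 - 3))³ = (5*(-6 + 39)/10)³ = (5*(⅒)*33)³ = (33/2)³ = 35937/8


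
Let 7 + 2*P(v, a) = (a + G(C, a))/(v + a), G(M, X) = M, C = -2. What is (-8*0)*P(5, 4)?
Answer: 0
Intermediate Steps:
P(v, a) = -7/2 + (-2 + a)/(2*(a + v)) (P(v, a) = -7/2 + ((a - 2)/(v + a))/2 = -7/2 + ((-2 + a)/(a + v))/2 = -7/2 + (-2 + a)/(2*(a + v)))
(-8*0)*P(5, 4) = (-8*0)*((-1 - 3*4 - 7/2*5)/(4 + 5)) = 0*((-1 - 12 - 35/2)/9) = 0*((⅑)*(-61/2)) = 0*(-61/18) = 0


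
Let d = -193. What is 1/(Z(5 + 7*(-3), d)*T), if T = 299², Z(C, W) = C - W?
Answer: 1/15823977 ≈ 6.3195e-8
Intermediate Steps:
T = 89401
1/(Z(5 + 7*(-3), d)*T) = 1/(((5 + 7*(-3)) - 1*(-193))*89401) = (1/89401)/((5 - 21) + 193) = (1/89401)/(-16 + 193) = (1/89401)/177 = (1/177)*(1/89401) = 1/15823977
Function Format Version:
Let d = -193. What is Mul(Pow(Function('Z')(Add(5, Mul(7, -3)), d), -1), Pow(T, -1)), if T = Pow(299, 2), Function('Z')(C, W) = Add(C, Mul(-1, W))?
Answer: Rational(1, 15823977) ≈ 6.3195e-8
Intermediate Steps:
T = 89401
Mul(Pow(Function('Z')(Add(5, Mul(7, -3)), d), -1), Pow(T, -1)) = Mul(Pow(Add(Add(5, Mul(7, -3)), Mul(-1, -193)), -1), Pow(89401, -1)) = Mul(Pow(Add(Add(5, -21), 193), -1), Rational(1, 89401)) = Mul(Pow(Add(-16, 193), -1), Rational(1, 89401)) = Mul(Pow(177, -1), Rational(1, 89401)) = Mul(Rational(1, 177), Rational(1, 89401)) = Rational(1, 15823977)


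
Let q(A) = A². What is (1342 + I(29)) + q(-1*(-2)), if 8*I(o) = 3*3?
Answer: 10777/8 ≈ 1347.1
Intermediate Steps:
I(o) = 9/8 (I(o) = (3*3)/8 = (⅛)*9 = 9/8)
(1342 + I(29)) + q(-1*(-2)) = (1342 + 9/8) + (-1*(-2))² = 10745/8 + 2² = 10745/8 + 4 = 10777/8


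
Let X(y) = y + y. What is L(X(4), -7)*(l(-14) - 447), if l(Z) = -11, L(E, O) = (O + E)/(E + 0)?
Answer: -229/4 ≈ -57.250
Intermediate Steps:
X(y) = 2*y
L(E, O) = (E + O)/E
L(X(4), -7)*(l(-14) - 447) = ((2*4 - 7)/((2*4)))*(-11 - 447) = ((8 - 7)/8)*(-458) = ((1/8)*1)*(-458) = (1/8)*(-458) = -229/4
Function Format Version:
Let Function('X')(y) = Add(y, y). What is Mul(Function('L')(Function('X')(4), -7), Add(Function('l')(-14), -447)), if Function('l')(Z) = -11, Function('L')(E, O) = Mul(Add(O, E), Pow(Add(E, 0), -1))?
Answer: Rational(-229, 4) ≈ -57.250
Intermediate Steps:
Function('X')(y) = Mul(2, y)
Function('L')(E, O) = Mul(Pow(E, -1), Add(E, O)) (Function('L')(E, O) = Mul(Add(E, O), Pow(E, -1)) = Mul(Pow(E, -1), Add(E, O)))
Mul(Function('L')(Function('X')(4), -7), Add(Function('l')(-14), -447)) = Mul(Mul(Pow(Mul(2, 4), -1), Add(Mul(2, 4), -7)), Add(-11, -447)) = Mul(Mul(Pow(8, -1), Add(8, -7)), -458) = Mul(Mul(Rational(1, 8), 1), -458) = Mul(Rational(1, 8), -458) = Rational(-229, 4)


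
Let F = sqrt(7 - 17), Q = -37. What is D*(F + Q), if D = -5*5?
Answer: 925 - 25*I*sqrt(10) ≈ 925.0 - 79.057*I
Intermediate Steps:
F = I*sqrt(10) (F = sqrt(-10) = I*sqrt(10) ≈ 3.1623*I)
D = -25
D*(F + Q) = -25*(I*sqrt(10) - 37) = -25*(-37 + I*sqrt(10)) = 925 - 25*I*sqrt(10)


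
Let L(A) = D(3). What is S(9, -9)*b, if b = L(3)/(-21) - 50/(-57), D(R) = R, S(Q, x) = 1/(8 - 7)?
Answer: 293/399 ≈ 0.73434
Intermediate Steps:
S(Q, x) = 1 (S(Q, x) = 1/1 = 1)
L(A) = 3
b = 293/399 (b = 3/(-21) - 50/(-57) = 3*(-1/21) - 50*(-1/57) = -1/7 + 50/57 = 293/399 ≈ 0.73434)
S(9, -9)*b = 1*(293/399) = 293/399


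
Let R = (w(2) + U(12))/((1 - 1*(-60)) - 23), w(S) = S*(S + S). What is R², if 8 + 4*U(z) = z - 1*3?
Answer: 1089/23104 ≈ 0.047135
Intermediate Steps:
w(S) = 2*S² (w(S) = S*(2*S) = 2*S²)
U(z) = -11/4 + z/4 (U(z) = -2 + (z - 1*3)/4 = -2 + (z - 3)/4 = -2 + (-3 + z)/4 = -2 + (-¾ + z/4) = -11/4 + z/4)
R = 33/152 (R = (2*2² + (-11/4 + (¼)*12))/((1 - 1*(-60)) - 23) = (2*4 + (-11/4 + 3))/((1 + 60) - 23) = (8 + ¼)/(61 - 23) = (33/4)/38 = (33/4)*(1/38) = 33/152 ≈ 0.21711)
R² = (33/152)² = 1089/23104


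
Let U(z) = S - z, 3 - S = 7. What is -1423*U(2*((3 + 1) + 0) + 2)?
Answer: 19922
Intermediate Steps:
S = -4 (S = 3 - 1*7 = 3 - 7 = -4)
U(z) = -4 - z
-1423*U(2*((3 + 1) + 0) + 2) = -1423*(-4 - (2*((3 + 1) + 0) + 2)) = -1423*(-4 - (2*(4 + 0) + 2)) = -1423*(-4 - (2*4 + 2)) = -1423*(-4 - (8 + 2)) = -1423*(-4 - 1*10) = -1423*(-4 - 10) = -1423*(-14) = 19922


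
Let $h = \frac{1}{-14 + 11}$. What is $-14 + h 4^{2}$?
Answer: $- \frac{58}{3} \approx -19.333$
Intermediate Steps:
$h = - \frac{1}{3}$ ($h = \frac{1}{-3} = - \frac{1}{3} \approx -0.33333$)
$-14 + h 4^{2} = -14 - \frac{4^{2}}{3} = -14 - \frac{16}{3} = - \frac{58}{3}$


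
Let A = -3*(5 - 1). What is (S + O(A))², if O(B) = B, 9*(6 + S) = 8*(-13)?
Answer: 70756/81 ≈ 873.53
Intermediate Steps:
S = -158/9 (S = -6 + (8*(-13))/9 = -6 + (⅑)*(-104) = -6 - 104/9 = -158/9 ≈ -17.556)
A = -12 (A = -3*4 = -12)
(S + O(A))² = (-158/9 - 12)² = (-266/9)² = 70756/81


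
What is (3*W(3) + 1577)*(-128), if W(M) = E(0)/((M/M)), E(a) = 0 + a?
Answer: -201856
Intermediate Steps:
E(a) = a
W(M) = 0 (W(M) = 0/((M/M)) = 0/1 = 0*1 = 0)
(3*W(3) + 1577)*(-128) = (3*0 + 1577)*(-128) = (0 + 1577)*(-128) = 1577*(-128) = -201856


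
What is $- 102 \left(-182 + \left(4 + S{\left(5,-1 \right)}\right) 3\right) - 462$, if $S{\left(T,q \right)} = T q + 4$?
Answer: $17184$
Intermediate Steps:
$S{\left(T,q \right)} = 4 + T q$
$- 102 \left(-182 + \left(4 + S{\left(5,-1 \right)}\right) 3\right) - 462 = - 102 \left(-182 + \left(4 + \left(4 + 5 \left(-1\right)\right)\right) 3\right) - 462 = - 102 \left(-182 + \left(4 + \left(4 - 5\right)\right) 3\right) - 462 = - 102 \left(-182 + \left(4 - 1\right) 3\right) - 462 = - 102 \left(-182 + 3 \cdot 3\right) - 462 = - 102 \left(-182 + 9\right) - 462 = \left(-102\right) \left(-173\right) - 462 = 17646 - 462 = 17184$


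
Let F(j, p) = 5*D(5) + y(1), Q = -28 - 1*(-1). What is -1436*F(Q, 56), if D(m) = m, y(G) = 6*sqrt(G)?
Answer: -44516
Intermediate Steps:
Q = -27 (Q = -28 + 1 = -27)
F(j, p) = 31 (F(j, p) = 5*5 + 6*sqrt(1) = 25 + 6*1 = 25 + 6 = 31)
-1436*F(Q, 56) = -1436*31 = -44516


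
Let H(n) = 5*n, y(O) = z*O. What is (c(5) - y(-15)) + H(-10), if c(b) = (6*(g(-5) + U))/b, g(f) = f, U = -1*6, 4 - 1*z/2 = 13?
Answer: -1666/5 ≈ -333.20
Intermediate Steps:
z = -18 (z = 8 - 2*13 = 8 - 26 = -18)
U = -6
c(b) = -66/b (c(b) = (6*(-5 - 6))/b = (6*(-11))/b = -66/b)
y(O) = -18*O
(c(5) - y(-15)) + H(-10) = (-66/5 - (-18)*(-15)) + 5*(-10) = (-66*⅕ - 1*270) - 50 = (-66/5 - 270) - 50 = -1416/5 - 50 = -1666/5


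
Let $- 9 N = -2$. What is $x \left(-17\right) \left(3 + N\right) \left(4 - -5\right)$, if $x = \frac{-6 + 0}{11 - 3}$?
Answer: $\frac{1479}{4} \approx 369.75$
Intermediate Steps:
$N = \frac{2}{9}$ ($N = \left(- \frac{1}{9}\right) \left(-2\right) = \frac{2}{9} \approx 0.22222$)
$x = - \frac{3}{4}$ ($x = - \frac{6}{8} = \left(-6\right) \frac{1}{8} = - \frac{3}{4} \approx -0.75$)
$x \left(-17\right) \left(3 + N\right) \left(4 - -5\right) = \left(- \frac{3}{4}\right) \left(-17\right) \left(3 + \frac{2}{9}\right) \left(4 - -5\right) = \frac{51 \frac{29 \left(4 + 5\right)}{9}}{4} = \frac{51 \cdot \frac{29}{9} \cdot 9}{4} = \frac{51}{4} \cdot 29 = \frac{1479}{4}$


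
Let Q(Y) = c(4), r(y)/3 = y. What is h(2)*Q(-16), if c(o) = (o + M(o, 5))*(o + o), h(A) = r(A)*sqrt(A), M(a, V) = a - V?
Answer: 144*sqrt(2) ≈ 203.65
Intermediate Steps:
r(y) = 3*y
h(A) = 3*A**(3/2) (h(A) = (3*A)*sqrt(A) = 3*A**(3/2))
c(o) = 2*o*(-5 + 2*o) (c(o) = (o + (o - 1*5))*(o + o) = (o + (o - 5))*(2*o) = (o + (-5 + o))*(2*o) = (-5 + 2*o)*(2*o) = 2*o*(-5 + 2*o))
Q(Y) = 24 (Q(Y) = 2*4*(-5 + 2*4) = 2*4*(-5 + 8) = 2*4*3 = 24)
h(2)*Q(-16) = (3*2**(3/2))*24 = (3*(2*sqrt(2)))*24 = (6*sqrt(2))*24 = 144*sqrt(2)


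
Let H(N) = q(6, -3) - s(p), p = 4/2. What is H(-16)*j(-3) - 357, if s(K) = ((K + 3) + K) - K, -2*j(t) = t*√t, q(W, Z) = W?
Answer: -357 + 3*I*√3/2 ≈ -357.0 + 2.5981*I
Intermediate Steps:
p = 2 (p = 4*(½) = 2)
j(t) = -t^(3/2)/2 (j(t) = -t*√t/2 = -t^(3/2)/2)
s(K) = 3 + K (s(K) = ((3 + K) + K) - K = (3 + 2*K) - K = 3 + K)
H(N) = 1 (H(N) = 6 - (3 + 2) = 6 - 1*5 = 6 - 5 = 1)
H(-16)*j(-3) - 357 = 1*(-(-3)*I*√3/2) - 357 = 1*(3*I*√3/2) - 357 = 3*I*√3/2 - 357 = -357 + 3*I*√3/2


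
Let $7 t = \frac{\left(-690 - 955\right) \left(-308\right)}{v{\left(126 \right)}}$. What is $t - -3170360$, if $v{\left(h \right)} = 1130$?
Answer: $\frac{358257918}{113} \approx 3.1704 \cdot 10^{6}$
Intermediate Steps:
$t = \frac{7238}{113}$ ($t = \frac{\left(-690 - 955\right) \left(-308\right) \frac{1}{1130}}{7} = \frac{\left(-1645\right) \left(-308\right) \frac{1}{1130}}{7} = \frac{506660 \cdot \frac{1}{1130}}{7} = \frac{1}{7} \cdot \frac{50666}{113} = \frac{7238}{113} \approx 64.053$)
$t - -3170360 = \frac{7238}{113} - -3170360 = \frac{7238}{113} + 3170360 = \frac{358257918}{113}$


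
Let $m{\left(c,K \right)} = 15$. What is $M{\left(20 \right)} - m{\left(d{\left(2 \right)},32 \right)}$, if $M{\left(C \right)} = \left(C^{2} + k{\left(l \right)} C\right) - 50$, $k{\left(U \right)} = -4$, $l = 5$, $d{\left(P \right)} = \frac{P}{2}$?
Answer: $255$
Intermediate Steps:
$d{\left(P \right)} = \frac{P}{2}$ ($d{\left(P \right)} = P \frac{1}{2} = \frac{P}{2}$)
$M{\left(C \right)} = -50 + C^{2} - 4 C$ ($M{\left(C \right)} = \left(C^{2} - 4 C\right) - 50 = -50 + C^{2} - 4 C$)
$M{\left(20 \right)} - m{\left(d{\left(2 \right)},32 \right)} = \left(-50 + 20^{2} - 80\right) - 15 = \left(-50 + 400 - 80\right) - 15 = 270 - 15 = 255$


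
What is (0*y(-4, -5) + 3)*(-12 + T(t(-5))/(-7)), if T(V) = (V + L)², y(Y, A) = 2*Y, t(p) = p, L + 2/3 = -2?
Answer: -1285/21 ≈ -61.190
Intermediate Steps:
L = -8/3 (L = -⅔ - 2 = -8/3 ≈ -2.6667)
T(V) = (-8/3 + V)² (T(V) = (V - 8/3)² = (-8/3 + V)²)
(0*y(-4, -5) + 3)*(-12 + T(t(-5))/(-7)) = (0*(2*(-4)) + 3)*(-12 + ((-8 + 3*(-5))²/9)/(-7)) = (0*(-8) + 3)*(-12 + ((-8 - 15)²/9)*(-⅐)) = (0 + 3)*(-12 + ((⅑)*(-23)²)*(-⅐)) = 3*(-12 + ((⅑)*529)*(-⅐)) = 3*(-12 + (529/9)*(-⅐)) = 3*(-12 - 529/63) = 3*(-1285/63) = -1285/21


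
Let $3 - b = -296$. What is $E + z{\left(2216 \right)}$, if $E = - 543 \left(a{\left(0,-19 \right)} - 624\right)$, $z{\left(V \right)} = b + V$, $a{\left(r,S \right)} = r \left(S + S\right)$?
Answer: $341347$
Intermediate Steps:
$b = 299$ ($b = 3 - -296 = 3 + 296 = 299$)
$a{\left(r,S \right)} = 2 S r$ ($a{\left(r,S \right)} = r 2 S = 2 S r$)
$z{\left(V \right)} = 299 + V$
$E = 338832$ ($E = - 543 \left(2 \left(-19\right) 0 - 624\right) = - 543 \left(0 - 624\right) = \left(-543\right) \left(-624\right) = 338832$)
$E + z{\left(2216 \right)} = 338832 + \left(299 + 2216\right) = 338832 + 2515 = 341347$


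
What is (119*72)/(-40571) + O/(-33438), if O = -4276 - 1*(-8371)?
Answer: -150878343/452204366 ≈ -0.33365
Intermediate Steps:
O = 4095 (O = -4276 + 8371 = 4095)
(119*72)/(-40571) + O/(-33438) = (119*72)/(-40571) + 4095/(-33438) = 8568*(-1/40571) + 4095*(-1/33438) = -8568/40571 - 1365/11146 = -150878343/452204366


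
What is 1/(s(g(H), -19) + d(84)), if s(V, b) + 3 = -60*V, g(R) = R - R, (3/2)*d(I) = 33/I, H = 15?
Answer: -42/115 ≈ -0.36522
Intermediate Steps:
d(I) = 22/I (d(I) = 2*(33/I)/3 = 22/I)
g(R) = 0
s(V, b) = -3 - 60*V
1/(s(g(H), -19) + d(84)) = 1/((-3 - 60*0) + 22/84) = 1/((-3 + 0) + 22*(1/84)) = 1/(-3 + 11/42) = 1/(-115/42) = -42/115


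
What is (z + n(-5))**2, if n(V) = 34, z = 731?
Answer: 585225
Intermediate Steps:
(z + n(-5))**2 = (731 + 34)**2 = 765**2 = 585225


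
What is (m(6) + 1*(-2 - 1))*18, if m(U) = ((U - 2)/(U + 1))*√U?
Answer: -54 + 72*√6/7 ≈ -28.805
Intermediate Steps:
m(U) = √U*(-2 + U)/(1 + U) (m(U) = ((-2 + U)/(1 + U))*√U = √U*(-2 + U)/(1 + U))
(m(6) + 1*(-2 - 1))*18 = (√6*(-2 + 6)/(1 + 6) + 1*(-2 - 1))*18 = (√6*4/7 + 1*(-3))*18 = (√6*(⅐)*4 - 3)*18 = (4*√6/7 - 3)*18 = (-3 + 4*√6/7)*18 = -54 + 72*√6/7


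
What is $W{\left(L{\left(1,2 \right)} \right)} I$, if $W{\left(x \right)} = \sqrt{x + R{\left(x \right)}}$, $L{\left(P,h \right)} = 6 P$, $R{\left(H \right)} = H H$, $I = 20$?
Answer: $20 \sqrt{42} \approx 129.61$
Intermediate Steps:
$R{\left(H \right)} = H^{2}$
$W{\left(x \right)} = \sqrt{x + x^{2}}$
$W{\left(L{\left(1,2 \right)} \right)} I = \sqrt{6 \cdot 1 \left(1 + 6 \cdot 1\right)} 20 = \sqrt{6 \left(1 + 6\right)} 20 = \sqrt{6 \cdot 7} \cdot 20 = \sqrt{42} \cdot 20 = 20 \sqrt{42}$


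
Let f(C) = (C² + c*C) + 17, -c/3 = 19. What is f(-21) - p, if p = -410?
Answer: 2065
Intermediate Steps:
c = -57 (c = -3*19 = -57)
f(C) = 17 + C² - 57*C (f(C) = (C² - 57*C) + 17 = 17 + C² - 57*C)
f(-21) - p = (17 + (-21)² - 57*(-21)) - 1*(-410) = (17 + 441 + 1197) + 410 = 1655 + 410 = 2065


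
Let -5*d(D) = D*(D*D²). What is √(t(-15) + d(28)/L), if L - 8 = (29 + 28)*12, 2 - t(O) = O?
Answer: I*√120199535/865 ≈ 12.675*I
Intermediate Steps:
t(O) = 2 - O
L = 692 (L = 8 + (29 + 28)*12 = 8 + 57*12 = 8 + 684 = 692)
d(D) = -D⁴/5 (d(D) = -D*D*D²/5 = -D*D³/5 = -D⁴/5)
√(t(-15) + d(28)/L) = √((2 - 1*(-15)) - ⅕*28⁴/692) = √((2 + 15) - ⅕*614656*(1/692)) = √(17 - 614656/5*1/692) = √(17 - 153664/865) = √(-138959/865) = I*√120199535/865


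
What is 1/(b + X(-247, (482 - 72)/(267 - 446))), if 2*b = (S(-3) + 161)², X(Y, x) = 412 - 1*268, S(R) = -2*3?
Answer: 2/24313 ≈ 8.2260e-5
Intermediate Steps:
S(R) = -6
X(Y, x) = 144 (X(Y, x) = 412 - 268 = 144)
b = 24025/2 (b = (-6 + 161)²/2 = (½)*155² = (½)*24025 = 24025/2 ≈ 12013.)
1/(b + X(-247, (482 - 72)/(267 - 446))) = 1/(24025/2 + 144) = 1/(24313/2) = 2/24313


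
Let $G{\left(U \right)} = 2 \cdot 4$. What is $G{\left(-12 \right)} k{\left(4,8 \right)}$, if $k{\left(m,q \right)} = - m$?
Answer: $-32$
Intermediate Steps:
$G{\left(U \right)} = 8$
$G{\left(-12 \right)} k{\left(4,8 \right)} = 8 \left(\left(-1\right) 4\right) = 8 \left(-4\right) = -32$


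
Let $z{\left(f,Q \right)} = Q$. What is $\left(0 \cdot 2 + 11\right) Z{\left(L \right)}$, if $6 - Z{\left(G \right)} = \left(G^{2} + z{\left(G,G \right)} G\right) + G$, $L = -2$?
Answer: $0$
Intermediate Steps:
$Z{\left(G \right)} = 6 - G - 2 G^{2}$ ($Z{\left(G \right)} = 6 - \left(\left(G^{2} + G G\right) + G\right) = 6 - \left(\left(G^{2} + G^{2}\right) + G\right) = 6 - \left(2 G^{2} + G\right) = 6 - \left(G + 2 G^{2}\right) = 6 - G - 2 G^{2}$)
$\left(0 \cdot 2 + 11\right) Z{\left(L \right)} = \left(0 \cdot 2 + 11\right) \left(6 - -2 - 2 \left(-2\right)^{2}\right) = \left(0 + 11\right) \left(6 + 2 - 8\right) = 11 \left(6 + 2 - 8\right) = 11 \cdot 0 = 0$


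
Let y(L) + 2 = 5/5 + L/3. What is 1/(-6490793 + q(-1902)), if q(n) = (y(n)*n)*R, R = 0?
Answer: -1/6490793 ≈ -1.5406e-7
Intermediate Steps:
y(L) = -1 + L/3 (y(L) = -2 + (5/5 + L/3) = -2 + (5*(⅕) + L*(⅓)) = -2 + (1 + L/3) = -1 + L/3)
q(n) = 0 (q(n) = ((-1 + n/3)*n)*0 = (n*(-1 + n/3))*0 = 0)
1/(-6490793 + q(-1902)) = 1/(-6490793 + 0) = 1/(-6490793) = -1/6490793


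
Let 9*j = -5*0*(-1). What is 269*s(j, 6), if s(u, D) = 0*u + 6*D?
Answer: 9684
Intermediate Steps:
j = 0 (j = (-5*0*(-1))/9 = (0*(-1))/9 = (1/9)*0 = 0)
s(u, D) = 6*D (s(u, D) = 0 + 6*D = 6*D)
269*s(j, 6) = 269*(6*6) = 269*36 = 9684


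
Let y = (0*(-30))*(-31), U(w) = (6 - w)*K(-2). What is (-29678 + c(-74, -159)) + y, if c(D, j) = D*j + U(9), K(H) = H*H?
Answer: -17924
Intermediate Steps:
K(H) = H²
U(w) = 24 - 4*w (U(w) = (6 - w)*(-2)² = (6 - w)*4 = 24 - 4*w)
y = 0 (y = 0*(-31) = 0)
c(D, j) = -12 + D*j (c(D, j) = D*j + (24 - 4*9) = D*j + (24 - 36) = D*j - 12 = -12 + D*j)
(-29678 + c(-74, -159)) + y = (-29678 + (-12 - 74*(-159))) + 0 = (-29678 + (-12 + 11766)) + 0 = (-29678 + 11754) + 0 = -17924 + 0 = -17924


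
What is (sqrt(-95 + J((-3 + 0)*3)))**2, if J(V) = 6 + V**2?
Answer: -8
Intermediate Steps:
(sqrt(-95 + J((-3 + 0)*3)))**2 = (sqrt(-95 + (6 + ((-3 + 0)*3)**2)))**2 = (sqrt(-95 + (6 + (-3*3)**2)))**2 = (sqrt(-95 + (6 + (-9)**2)))**2 = (sqrt(-95 + (6 + 81)))**2 = (sqrt(-95 + 87))**2 = (sqrt(-8))**2 = (2*I*sqrt(2))**2 = -8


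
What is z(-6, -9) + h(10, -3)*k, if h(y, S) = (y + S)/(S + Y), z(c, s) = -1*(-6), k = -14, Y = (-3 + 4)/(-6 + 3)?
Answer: 177/5 ≈ 35.400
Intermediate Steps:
Y = -1/3 (Y = 1/(-3) = 1*(-1/3) = -1/3 ≈ -0.33333)
z(c, s) = 6
h(y, S) = (S + y)/(-1/3 + S) (h(y, S) = (y + S)/(S - 1/3) = (S + y)/(-1/3 + S))
z(-6, -9) + h(10, -3)*k = 6 + (3*(-3 + 10)/(-1 + 3*(-3)))*(-14) = 6 + (3*7/(-1 - 9))*(-14) = 6 + (3*7/(-10))*(-14) = 6 + (3*(-1/10)*7)*(-14) = 6 - 21/10*(-14) = 6 + 147/5 = 177/5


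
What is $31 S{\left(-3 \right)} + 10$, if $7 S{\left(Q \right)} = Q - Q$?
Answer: $10$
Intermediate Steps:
$S{\left(Q \right)} = 0$ ($S{\left(Q \right)} = \frac{Q - Q}{7} = \frac{1}{7} \cdot 0 = 0$)
$31 S{\left(-3 \right)} + 10 = 31 \cdot 0 + 10 = 0 + 10 = 10$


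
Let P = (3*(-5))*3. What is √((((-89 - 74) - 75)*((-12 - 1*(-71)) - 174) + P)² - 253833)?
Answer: 64*√182227 ≈ 27320.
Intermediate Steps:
P = -45 (P = -15*3 = -45)
√((((-89 - 74) - 75)*((-12 - 1*(-71)) - 174) + P)² - 253833) = √((((-89 - 74) - 75)*((-12 - 1*(-71)) - 174) - 45)² - 253833) = √(((-163 - 75)*((-12 + 71) - 174) - 45)² - 253833) = √((-238*(59 - 174) - 45)² - 253833) = √((-238*(-115) - 45)² - 253833) = √((27370 - 45)² - 253833) = √(27325² - 253833) = √(746655625 - 253833) = √746401792 = 64*√182227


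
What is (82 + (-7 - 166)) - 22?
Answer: -113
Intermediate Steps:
(82 + (-7 - 166)) - 22 = (82 - 173) - 22 = -91 - 22 = -113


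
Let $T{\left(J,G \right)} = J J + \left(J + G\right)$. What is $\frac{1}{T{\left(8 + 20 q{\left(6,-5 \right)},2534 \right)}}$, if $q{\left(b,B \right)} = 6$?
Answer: $\frac{1}{19046} \approx 5.2504 \cdot 10^{-5}$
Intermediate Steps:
$T{\left(J,G \right)} = G + J + J^{2}$ ($T{\left(J,G \right)} = J^{2} + \left(G + J\right) = G + J + J^{2}$)
$\frac{1}{T{\left(8 + 20 q{\left(6,-5 \right)},2534 \right)}} = \frac{1}{2534 + \left(8 + 20 \cdot 6\right) + \left(8 + 20 \cdot 6\right)^{2}} = \frac{1}{2534 + \left(8 + 120\right) + \left(8 + 120\right)^{2}} = \frac{1}{2534 + 128 + 128^{2}} = \frac{1}{2534 + 128 + 16384} = \frac{1}{19046}$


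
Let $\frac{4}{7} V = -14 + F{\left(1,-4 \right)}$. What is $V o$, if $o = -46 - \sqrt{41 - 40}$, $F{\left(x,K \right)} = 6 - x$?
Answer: $\frac{2961}{4} \approx 740.25$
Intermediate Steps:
$o = -47$ ($o = -46 - \sqrt{1} = -46 - 1 = -47$)
$V = - \frac{63}{4}$ ($V = \frac{7 \left(-14 + \left(6 - 1\right)\right)}{4} = \frac{7 \left(-14 + 5\right)}{4} = \frac{7}{4} \left(-9\right) = - \frac{63}{4} \approx -15.75$)
$V o = \left(- \frac{63}{4}\right) \left(-47\right) = \frac{2961}{4}$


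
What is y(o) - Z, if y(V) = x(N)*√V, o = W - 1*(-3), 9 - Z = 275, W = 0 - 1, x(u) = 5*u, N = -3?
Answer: 266 - 15*√2 ≈ 244.79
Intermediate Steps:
W = -1
Z = -266 (Z = 9 - 1*275 = 9 - 275 = -266)
o = 2 (o = -1 - 1*(-3) = -1 + 3 = 2)
y(V) = -15*√V (y(V) = (5*(-3))*√V = -15*√V)
y(o) - Z = -15*√2 - 1*(-266) = -15*√2 + 266 = 266 - 15*√2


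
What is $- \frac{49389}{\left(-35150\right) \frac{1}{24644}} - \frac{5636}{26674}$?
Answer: $\frac{8116465341596}{234397775} \approx 34627.0$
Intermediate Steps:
$- \frac{49389}{\left(-35150\right) \frac{1}{24644}} - \frac{5636}{26674} = - \frac{49389}{\left(-35150\right) \frac{1}{24644}} - \frac{2818}{13337} = - \frac{49389}{- \frac{17575}{12322}} - \frac{2818}{13337} = \left(-49389\right) \left(- \frac{12322}{17575}\right) - \frac{2818}{13337} = \frac{608571258}{17575} - \frac{2818}{13337} = \frac{8116465341596}{234397775}$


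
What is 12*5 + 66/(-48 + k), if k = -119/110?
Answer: 316680/5399 ≈ 58.655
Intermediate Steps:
k = -119/110 (k = -119*1/110 = -119/110 ≈ -1.0818)
12*5 + 66/(-48 + k) = 12*5 + 66/(-48 - 119/110) = 60 + 66/(-5399/110) = 60 - 110/5399*66 = 60 - 7260/5399 = 316680/5399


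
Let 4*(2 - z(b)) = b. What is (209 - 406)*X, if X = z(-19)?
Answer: -5319/4 ≈ -1329.8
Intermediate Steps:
z(b) = 2 - b/4
X = 27/4 (X = 2 - ¼*(-19) = 2 + 19/4 = 27/4 ≈ 6.7500)
(209 - 406)*X = (209 - 406)*(27/4) = -197*27/4 = -5319/4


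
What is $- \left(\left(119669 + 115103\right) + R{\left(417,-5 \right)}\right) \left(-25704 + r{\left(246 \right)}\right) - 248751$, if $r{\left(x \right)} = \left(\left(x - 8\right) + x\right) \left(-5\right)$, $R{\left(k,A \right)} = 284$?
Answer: $6610466193$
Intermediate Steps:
$r{\left(x \right)} = 40 - 10 x$ ($r{\left(x \right)} = \left(\left(x - 8\right) + x\right) \left(-5\right) = \left(\left(-8 + x\right) + x\right) \left(-5\right) = \left(-8 + 2 x\right) \left(-5\right) = 40 - 10 x$)
$- \left(\left(119669 + 115103\right) + R{\left(417,-5 \right)}\right) \left(-25704 + r{\left(246 \right)}\right) - 248751 = - \left(\left(119669 + 115103\right) + 284\right) \left(-25704 + \left(40 - 2460\right)\right) - 248751 = - \left(234772 + 284\right) \left(-25704 + \left(40 - 2460\right)\right) - 248751 = - 235056 \left(-25704 - 2420\right) - 248751 = - 235056 \left(-28124\right) - 248751 = \left(-1\right) \left(-6610714944\right) - 248751 = 6610714944 - 248751 = 6610466193$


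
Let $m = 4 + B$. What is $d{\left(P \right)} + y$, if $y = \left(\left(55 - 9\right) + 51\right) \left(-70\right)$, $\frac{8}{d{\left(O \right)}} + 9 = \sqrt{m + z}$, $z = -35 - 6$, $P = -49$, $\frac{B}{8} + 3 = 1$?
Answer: $- \frac{454966}{67} - \frac{4 i \sqrt{53}}{67} \approx -6790.5 - 0.43463 i$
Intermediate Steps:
$B = -16$ ($B = -24 + 8 \cdot 1 = -24 + 8 = -16$)
$z = -41$
$m = -12$ ($m = 4 - 16 = -12$)
$d{\left(O \right)} = \frac{8}{-9 + i \sqrt{53}}$ ($d{\left(O \right)} = \frac{8}{-9 + \sqrt{-12 - 41}} = \frac{8}{-9 + \sqrt{-53}} = \frac{8}{-9 + i \sqrt{53}}$)
$y = -6790$ ($y = \left(\left(55 - 9\right) + 51\right) \left(-70\right) = \left(46 + 51\right) \left(-70\right) = 97 \left(-70\right) = -6790$)
$d{\left(P \right)} + y = \left(- \frac{36}{67} - \frac{4 i \sqrt{53}}{67}\right) - 6790 = - \frac{454966}{67} - \frac{4 i \sqrt{53}}{67}$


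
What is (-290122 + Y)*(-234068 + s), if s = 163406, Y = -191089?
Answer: 34003331682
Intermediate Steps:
(-290122 + Y)*(-234068 + s) = (-290122 - 191089)*(-234068 + 163406) = -481211*(-70662) = 34003331682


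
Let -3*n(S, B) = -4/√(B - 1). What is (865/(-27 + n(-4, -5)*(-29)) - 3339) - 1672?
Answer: -132976106/26411 - 150510*I*√6/26411 ≈ -5034.9 - 13.959*I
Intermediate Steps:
n(S, B) = 4/(3*√(-1 + B)) (n(S, B) = -(-4)/(3*(√(B - 1))) = -(-4)/(3*(√(-1 + B))) = -(-4)/(3*√(-1 + B)) = 4/(3*√(-1 + B)))
(865/(-27 + n(-4, -5)*(-29)) - 3339) - 1672 = (865/(-27 + (4/(3*√(-1 - 5)))*(-29)) - 3339) - 1672 = (865/(-27 + (4/(3*√(-6)))*(-29)) - 3339) - 1672 = (865/(-27 + (4*(-I*√6/6)/3)*(-29)) - 3339) - 1672 = (865/(-27 - 2*I*√6/9*(-29)) - 3339) - 1672 = (865/(-27 + 58*I*√6/9) - 3339) - 1672 = (-3339 + 865/(-27 + 58*I*√6/9)) - 1672 = -5011 + 865/(-27 + 58*I*√6/9)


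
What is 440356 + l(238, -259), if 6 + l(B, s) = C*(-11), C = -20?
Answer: 440570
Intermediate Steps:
l(B, s) = 214 (l(B, s) = -6 - 20*(-11) = -6 + 220 = 214)
440356 + l(238, -259) = 440356 + 214 = 440570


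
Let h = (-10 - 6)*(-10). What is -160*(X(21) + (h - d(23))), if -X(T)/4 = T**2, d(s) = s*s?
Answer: 341280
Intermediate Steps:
d(s) = s**2
X(T) = -4*T**2
h = 160 (h = -16*(-10) = 160)
-160*(X(21) + (h - d(23))) = -160*(-4*21**2 + (160 - 1*23**2)) = -160*(-4*441 + (160 - 1*529)) = -160*(-1764 + (160 - 529)) = -160*(-1764 - 369) = -160*(-2133) = 341280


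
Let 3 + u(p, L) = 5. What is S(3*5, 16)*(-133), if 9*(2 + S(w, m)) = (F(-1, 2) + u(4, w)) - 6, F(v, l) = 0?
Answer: 2926/9 ≈ 325.11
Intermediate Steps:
u(p, L) = 2 (u(p, L) = -3 + 5 = 2)
S(w, m) = -22/9 (S(w, m) = -2 + ((0 + 2) - 6)/9 = -2 + (2 - 6)/9 = -2 + (1/9)*(-4) = -2 - 4/9 = -22/9)
S(3*5, 16)*(-133) = -22/9*(-133) = 2926/9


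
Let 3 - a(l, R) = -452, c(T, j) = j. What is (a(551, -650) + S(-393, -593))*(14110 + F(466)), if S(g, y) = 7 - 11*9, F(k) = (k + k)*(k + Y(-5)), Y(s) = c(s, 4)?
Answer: 164130450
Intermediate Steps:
Y(s) = 4
a(l, R) = 455 (a(l, R) = 3 - 1*(-452) = 3 + 452 = 455)
F(k) = 2*k*(4 + k) (F(k) = (k + k)*(k + 4) = (2*k)*(4 + k) = 2*k*(4 + k))
S(g, y) = -92 (S(g, y) = 7 - 99 = -92)
(a(551, -650) + S(-393, -593))*(14110 + F(466)) = (455 - 92)*(14110 + 2*466*(4 + 466)) = 363*(14110 + 2*466*470) = 363*(14110 + 438040) = 363*452150 = 164130450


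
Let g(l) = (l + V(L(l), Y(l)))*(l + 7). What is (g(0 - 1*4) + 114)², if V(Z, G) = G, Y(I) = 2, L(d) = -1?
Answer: 11664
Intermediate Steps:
g(l) = (2 + l)*(7 + l) (g(l) = (l + 2)*(l + 7) = (2 + l)*(7 + l))
(g(0 - 1*4) + 114)² = ((14 + (0 - 1*4)² + 9*(0 - 1*4)) + 114)² = ((14 + (0 - 4)² + 9*(0 - 4)) + 114)² = ((14 + (-4)² + 9*(-4)) + 114)² = ((14 + 16 - 36) + 114)² = (-6 + 114)² = 108² = 11664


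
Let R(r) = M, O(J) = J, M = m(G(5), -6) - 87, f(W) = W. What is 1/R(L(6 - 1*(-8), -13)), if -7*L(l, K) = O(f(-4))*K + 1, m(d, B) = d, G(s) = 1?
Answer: -1/86 ≈ -0.011628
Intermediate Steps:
M = -86 (M = 1 - 87 = -86)
L(l, K) = -⅐ + 4*K/7 (L(l, K) = -(-4*K + 1)/7 = -(1 - 4*K)/7 = -⅐ + 4*K/7)
R(r) = -86
1/R(L(6 - 1*(-8), -13)) = 1/(-86) = -1/86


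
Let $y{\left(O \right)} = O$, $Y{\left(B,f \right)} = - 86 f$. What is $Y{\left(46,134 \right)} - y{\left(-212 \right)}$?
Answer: $-11312$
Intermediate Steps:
$Y{\left(46,134 \right)} - y{\left(-212 \right)} = \left(-86\right) 134 - -212 = -11524 + 212 = -11312$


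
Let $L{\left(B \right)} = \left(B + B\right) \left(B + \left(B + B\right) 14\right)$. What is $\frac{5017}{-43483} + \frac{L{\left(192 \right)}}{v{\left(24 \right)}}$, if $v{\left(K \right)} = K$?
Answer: $\frac{3873808487}{43483} \approx 89088.0$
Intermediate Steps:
$L{\left(B \right)} = 58 B^{2}$ ($L{\left(B \right)} = 2 B \left(B + 2 B 14\right) = 2 B \left(B + 28 B\right) = 2 B 29 B = 58 B^{2}$)
$\frac{5017}{-43483} + \frac{L{\left(192 \right)}}{v{\left(24 \right)}} = \frac{5017}{-43483} + \frac{58 \cdot 192^{2}}{24} = 5017 \left(- \frac{1}{43483}\right) + 58 \cdot 36864 \cdot \frac{1}{24} = - \frac{5017}{43483} + 2138112 \cdot \frac{1}{24} = - \frac{5017}{43483} + 89088 = \frac{3873808487}{43483}$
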